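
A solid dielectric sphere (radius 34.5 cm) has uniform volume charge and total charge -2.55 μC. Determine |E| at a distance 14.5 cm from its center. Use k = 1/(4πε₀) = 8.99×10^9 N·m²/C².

|E| ≈ 8.09×10^4 N/C

Take a concentric spherical Gaussian surface of radius r = 14.5 cm (r < R).
For a uniform sphere the enclosed fraction is (r/R)³, so Q_enc = (-2.55 μC)(0.145/0.345)³ = -1.893×10^-7 C.
Gauss's law: E·4πr² = Q_enc/ε₀.
E = k|Q_enc|/r² = (8.99×10^9)(1.893×10^-7)/(0.145)² = 8.09×10^4 N/C.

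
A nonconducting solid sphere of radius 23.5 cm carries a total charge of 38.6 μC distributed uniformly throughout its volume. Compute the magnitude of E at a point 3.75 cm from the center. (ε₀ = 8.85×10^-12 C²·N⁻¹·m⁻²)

Use a concentric Gaussian sphere at r = 3.75 cm (r < R).
For a uniform sphere the enclosed fraction is (r/R)³, so Q_enc = (38.6 μC)(0.0375/0.235)³ = 1.568×10^-7 C.
Gauss's law: E·4πr² = Q_enc/ε₀.
E = |Q_enc|/(4πε₀r²) = (1.568e-7)/(4π·8.85×10^-12·(0.0375)²) = 1.00e6 N/C.

|E| ≈ 1.00e6 N/C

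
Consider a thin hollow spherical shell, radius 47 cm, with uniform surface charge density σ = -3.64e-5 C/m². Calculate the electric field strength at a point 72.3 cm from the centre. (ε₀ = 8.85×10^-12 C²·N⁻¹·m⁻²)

Take a concentric spherical Gaussian surface of radius r = 72.3 cm (r > 47 cm).
The entire shell is enclosed: Q_enc = σ·4πR² = (-3.64×10^-5)·4π·(0.47)² = -1.01×10^-4 C.
Applying ∮E·dA = Q_enc/ε₀ with Φ = E(4πr²):
E = |Q_enc|/(4πε₀r²) = (1.01×10^-4)/(4π·8.85×10^-12·(0.723)²) = 1.74e6 N/C.

1.74e6 V/m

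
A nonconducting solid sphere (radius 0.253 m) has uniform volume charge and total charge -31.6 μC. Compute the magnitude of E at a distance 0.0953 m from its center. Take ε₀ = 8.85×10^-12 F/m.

Symmetry ⇒ E = E(r) r̂. Gaussian sphere of radius r = 0.0953 m (r < R).
For a uniform sphere the enclosed fraction is (r/R)³, so Q_enc = (-31.6 μC)(0.0953/0.253)³ = -1.689×10^-6 C.
Applying ∮E·dA = Q_enc/ε₀ with Φ = E(4πr²):
E = |Q_enc|/(4πε₀r²) = (1.689×10^-6)/(4π·8.85×10^-12·(0.0953)²) = 1.67×10^6 N/C.

1.67×10^6 N/C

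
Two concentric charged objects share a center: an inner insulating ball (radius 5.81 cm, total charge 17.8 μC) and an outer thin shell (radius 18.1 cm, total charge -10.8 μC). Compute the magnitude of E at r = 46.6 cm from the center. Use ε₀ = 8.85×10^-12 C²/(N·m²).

Symmetry ⇒ E = E(r) r̂. Gaussian sphere of radius r = 46.6 cm (r > 18.1 cm, enclosing both).
Q_enc = (17.8 μC) + (-10.8 μC) = 7.00e-6 C.
Applying ∮E·dA = Q_enc/ε₀ with Φ = E(4πr²):
E = |Q_enc|/(4πε₀r²) = (7.00e-6)/(4π·8.85×10^-12·(0.466)²) = 2.90×10^5 N/C.

E ≈ 2.90×10^5 N/C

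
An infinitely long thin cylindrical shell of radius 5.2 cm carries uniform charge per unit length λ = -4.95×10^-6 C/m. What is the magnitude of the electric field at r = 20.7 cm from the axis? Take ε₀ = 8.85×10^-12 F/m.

Take a coaxial cylindrical Gaussian surface of radius r = 20.7 cm and length L (r > 5.2 cm).
The full line charge is enclosed: λ_enc = -4.95×10^-6 C/m.
Gauss's law: E·2πrL = λ_enc L/ε₀.
E = |λ_enc|/(2πε₀r) = (4.95×10^-6)/(2π·8.85×10^-12·0.207) = 4.30e5 N/C.

E = 4.30×10^5 N/C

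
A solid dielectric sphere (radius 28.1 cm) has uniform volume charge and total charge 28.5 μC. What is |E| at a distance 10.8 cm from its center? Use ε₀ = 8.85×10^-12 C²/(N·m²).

E ≈ 1.25×10^6 V/m

Symmetry ⇒ E = E(r) r̂. Gaussian sphere of radius r = 10.8 cm (r < R).
For a uniform sphere the enclosed fraction is (r/R)³, so Q_enc = (28.5 μC)(0.108/0.281)³ = 1.618×10^-6 C.
Since E is radial and uniform over the Gaussian sphere, Φ = E·4πr² = Q_enc/ε₀.
E = |Q_enc|/(4πε₀r²) = (1.618×10^-6)/(4π·8.85×10^-12·(0.108)²) = 1.25×10^6 N/C.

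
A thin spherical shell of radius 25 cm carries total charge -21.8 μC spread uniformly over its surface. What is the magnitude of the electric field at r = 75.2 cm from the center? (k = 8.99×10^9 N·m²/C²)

3.47×10^5 N/C

Use a concentric Gaussian sphere at r = 75.2 cm (r > 25 cm).
The entire shell is enclosed: Q_enc = -2.18×10^-5 C.
By Gauss's law, ∮E·dA = E·4πr² = Q_enc/ε₀.
E = k|Q_enc|/r² = (8.99×10^9)(2.18×10^-5)/(0.752)² = 3.47e5 N/C.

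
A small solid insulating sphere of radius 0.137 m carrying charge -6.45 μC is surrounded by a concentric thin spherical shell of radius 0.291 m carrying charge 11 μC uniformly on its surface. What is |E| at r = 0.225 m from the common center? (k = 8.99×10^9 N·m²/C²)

Use a concentric Gaussian sphere at r = 0.225 m (between the bodies, 0.137 m < r < 0.291 m).
Only the inner charge is enclosed; the outer shell contributes nothing inside itself. Q_enc = -6.45 μC = -6.45×10^-6 C.
Since E is radial and uniform over the Gaussian sphere, Φ = E·4πr² = Q_enc/ε₀.
E = k|Q_enc|/r² = (8.99×10^9)(6.45e-6)/(0.225)² = 1.15×10^6 N/C.

|E| = 1.15e6 N/C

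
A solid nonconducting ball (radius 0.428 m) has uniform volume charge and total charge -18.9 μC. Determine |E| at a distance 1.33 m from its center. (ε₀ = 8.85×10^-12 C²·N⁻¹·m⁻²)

E ≈ 9.61×10^4 V/m

Symmetry ⇒ E = E(r) r̂. Gaussian sphere of radius r = 1.33 m (r > R, so the entire charge is enclosed).
Q_enc = -18.9 μC = -1.89×10^-5 C.
By Gauss's law, ∮E·dA = E·4πr² = Q_enc/ε₀.
E = |Q_enc|/(4πε₀r²) = (1.89e-5)/(4π·8.85×10^-12·(1.33)²) = 9.61×10^4 N/C.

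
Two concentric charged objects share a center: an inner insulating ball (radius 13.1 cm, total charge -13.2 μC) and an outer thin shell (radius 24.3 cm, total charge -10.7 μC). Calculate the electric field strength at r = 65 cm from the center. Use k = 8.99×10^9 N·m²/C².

Symmetry ⇒ E = E(r) r̂. Gaussian sphere of radius r = 65 cm (r > 24.3 cm, enclosing both).
Q_enc = (-13.2 μC) + (-10.7 μC) = -2.39e-5 C.
Gauss's law: E·4πr² = Q_enc/ε₀.
E = k|Q_enc|/r² = (8.99×10^9)(2.39×10^-5)/(0.65)² = 5.09e5 N/C.

E ≈ 5.09e5 V/m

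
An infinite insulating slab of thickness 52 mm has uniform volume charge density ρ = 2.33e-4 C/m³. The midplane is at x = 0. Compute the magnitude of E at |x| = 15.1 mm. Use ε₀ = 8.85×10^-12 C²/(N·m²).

|E| ≈ 3.98×10^5 N/C

By symmetry E is perpendicular to the slab. A Gaussian pillbox from −15.1 mm to +15.1 mm (face area A) lies entirely within the slab.
Q_enc = ρ·(2x)·A and flux = 2EA, so 2EA = 2ρxA/ε₀ ⇒ E = |ρ|x/ε₀.
E = (2.33e-4)(0.0151)/(8.85×10^-12) = 3.98×10^5 N/C.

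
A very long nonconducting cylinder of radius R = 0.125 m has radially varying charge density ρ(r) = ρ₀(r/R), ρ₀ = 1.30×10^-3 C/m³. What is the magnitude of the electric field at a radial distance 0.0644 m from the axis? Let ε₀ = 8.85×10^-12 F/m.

By cylindrical symmetry E is radial; use a coaxial Gaussian cylinder of radius 0.0644 m and length L (r < R).
λ_enc = ∫₀^r ρ(r')·2πr' dr' = (2πρ₀/R)·r^3/3 = 5.818×10^-6 C/m.
Since E is radial and uniform over the curved surface, Φ = E·2πrL = Q_enc/ε₀ = λ_enc L/ε₀.
E = |λ_enc|/(2πε₀r) = (5.818×10^-6)/(2π·8.85×10^-12·0.0644) = 1.62×10^6 N/C.

|E| = 1.62×10^6 V/m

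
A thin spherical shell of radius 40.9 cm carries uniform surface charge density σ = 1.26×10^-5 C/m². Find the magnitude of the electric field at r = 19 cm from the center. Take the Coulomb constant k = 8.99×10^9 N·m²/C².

Use a concentric Gaussian sphere at r = 19 cm (inside the shell, r < 40.9 cm).
All the charge is outside the Gaussian surface: Q_enc = 0, hence E = 0 everywhere inside the shell.

E = 0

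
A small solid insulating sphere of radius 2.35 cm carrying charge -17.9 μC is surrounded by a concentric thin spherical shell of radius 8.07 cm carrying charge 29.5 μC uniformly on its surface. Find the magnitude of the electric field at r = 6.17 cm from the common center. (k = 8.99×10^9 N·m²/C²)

4.23×10^7 N/C

Use a concentric Gaussian sphere at r = 6.17 cm (between the bodies, 2.35 cm < r < 8.07 cm).
Only the inner charge is enclosed; the outer shell contributes nothing inside itself. Q_enc = -17.9 μC = -1.79×10^-5 C.
Gauss's law: E·4πr² = Q_enc/ε₀.
E = k|Q_enc|/r² = (8.99×10^9)(1.79e-5)/(0.0617)² = 4.23×10^7 N/C.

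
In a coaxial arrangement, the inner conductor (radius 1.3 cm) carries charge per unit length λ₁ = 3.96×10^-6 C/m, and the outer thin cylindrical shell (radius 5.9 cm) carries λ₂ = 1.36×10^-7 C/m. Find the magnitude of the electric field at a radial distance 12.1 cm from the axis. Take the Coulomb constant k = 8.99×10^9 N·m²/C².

Take a coaxial cylindrical Gaussian surface of radius r = 12.1 cm and length L (r > 5.9 cm, enclosing both).
λ_enc = λ₁ + λ₂ = (3.96×10^-6) + (1.36×10^-7) = 4.096×10^-6 C/m.
Gauss's law: E·2πrL = λ_enc L/ε₀.
E = 2k|λ_enc|/r = 2(8.99×10^9)(4.096×10^-6)/(0.121) = 6.09×10^5 N/C.

|E| ≈ 6.09e5 N/C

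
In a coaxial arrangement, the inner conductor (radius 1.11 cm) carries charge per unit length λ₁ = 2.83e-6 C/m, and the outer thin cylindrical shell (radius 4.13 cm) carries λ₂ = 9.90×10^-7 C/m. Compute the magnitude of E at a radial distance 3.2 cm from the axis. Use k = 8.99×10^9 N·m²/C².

E ≈ 1.59e6 V/m

Take a coaxial cylindrical Gaussian surface of radius r = 3.2 cm and length L (between the conductors, 1.11 cm < r < 4.13 cm).
The shell at 4.13 cm lies outside the Gaussian surface, so λ_enc = λ₁ = 2.83e-6 C/m.
Since E is radial and uniform over the curved surface, Φ = E·2πrL = Q_enc/ε₀ = λ_enc L/ε₀.
E = 2k|λ_enc|/r = 2(8.99×10^9)(2.83×10^-6)/(0.032) = 1.59×10^6 N/C.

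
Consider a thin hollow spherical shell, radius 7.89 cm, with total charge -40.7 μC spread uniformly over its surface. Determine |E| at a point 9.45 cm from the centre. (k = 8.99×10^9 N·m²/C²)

4.10×10^7 N/C

Take a concentric spherical Gaussian surface of radius r = 9.45 cm (r > 7.89 cm).
The entire shell is enclosed: Q_enc = -4.07×10^-5 C.
Gauss's law: E·4πr² = Q_enc/ε₀.
E = k|Q_enc|/r² = (8.99×10^9)(4.07e-5)/(0.0945)² = 4.10×10^7 N/C.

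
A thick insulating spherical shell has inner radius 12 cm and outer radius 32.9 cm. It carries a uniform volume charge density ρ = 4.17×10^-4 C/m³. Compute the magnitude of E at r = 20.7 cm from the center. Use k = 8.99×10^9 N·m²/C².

Take a concentric spherical Gaussian surface of radius r = 20.7 cm (within the shell material, 12 cm < r < 32.9 cm).
Only the shell between 12 cm and r is enclosed: Q_enc = ρ·(4π/3)(r³ − a³) = (4.17×10^-4)·(4π/3)·((0.207)³ − (0.12)³) = 1.247×10^-5 C.
By Gauss's law, ∮E·dA = E·4πr² = Q_enc/ε₀.
E = k|Q_enc|/r² = (8.99×10^9)(1.247×10^-5)/(0.207)² = 2.62×10^6 N/C.

|E| ≈ 2.62×10^6 N/C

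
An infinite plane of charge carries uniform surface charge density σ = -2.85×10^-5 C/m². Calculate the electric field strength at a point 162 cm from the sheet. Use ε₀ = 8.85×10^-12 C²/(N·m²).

The symmetry is planar: E is normal to the sheet and the same magnitude on both sides. Take a pillbox straddling the sheet with end-cap area A.
Only the two end caps contribute flux: Φ = 2EA. With Q_enc = σA, Gauss's law gives E = |σ|/(2ε₀).
E = |σ|/(2ε₀) = (2.85e-5)/(2·8.85×10^-12) = 1.61×10^6 N/C.

1.61×10^6 N/C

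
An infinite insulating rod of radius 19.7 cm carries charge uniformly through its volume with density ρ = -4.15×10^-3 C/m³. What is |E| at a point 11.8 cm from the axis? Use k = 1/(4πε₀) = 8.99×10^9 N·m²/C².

By cylindrical symmetry E is radial; use a coaxial Gaussian cylinder of radius 11.8 cm and length L (r < R).
Enclosed charge per unit length: λ_enc = ρ·πr² = (-4.15e-3)π(0.118)² = -1.815×10^-4 C/m.
Applying ∮E·dA = Q_enc/ε₀ with the end caps contributing no flux:
E = 2k|λ_enc|/r = 2(8.99×10^9)(1.815e-4)/(0.118) = 2.77×10^7 N/C.

E = 2.77×10^7 N/C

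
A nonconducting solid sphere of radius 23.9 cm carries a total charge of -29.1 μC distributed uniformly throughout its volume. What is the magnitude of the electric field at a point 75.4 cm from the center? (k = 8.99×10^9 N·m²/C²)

|E| = 4.60×10^5 N/C

Take a concentric spherical Gaussian surface of radius r = 75.4 cm (r > R, so the entire charge is enclosed).
Q_enc = -29.1 μC = -2.91e-5 C.
Gauss's law: E·4πr² = Q_enc/ε₀.
E = k|Q_enc|/r² = (8.99×10^9)(2.91×10^-5)/(0.754)² = 4.60×10^5 N/C.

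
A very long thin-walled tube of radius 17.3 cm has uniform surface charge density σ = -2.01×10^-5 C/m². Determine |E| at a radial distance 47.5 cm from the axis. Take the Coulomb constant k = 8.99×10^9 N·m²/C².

|E| = 8.27×10^5 N/C

Take a coaxial cylindrical Gaussian surface of radius r = 47.5 cm and length L (r > 17.3 cm).
The whole shell is enclosed: λ_enc = σ·2πR = (-2.01×10^-5)·2π·(0.173) = -2.185×10^-5 C/m.
Gauss's law: E·2πrL = λ_enc L/ε₀.
E = 2k|λ_enc|/r = 2(8.99×10^9)(2.185×10^-5)/(0.475) = 8.27×10^5 N/C.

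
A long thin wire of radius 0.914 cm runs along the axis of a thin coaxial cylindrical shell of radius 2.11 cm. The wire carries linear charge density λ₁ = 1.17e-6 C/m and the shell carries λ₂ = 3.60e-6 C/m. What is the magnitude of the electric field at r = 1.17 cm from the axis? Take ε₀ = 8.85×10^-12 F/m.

Take a coaxial cylindrical Gaussian surface of radius r = 1.17 cm and length L (between the conductors, 0.914 cm < r < 2.11 cm).
The shell at 2.11 cm lies outside the Gaussian surface, so λ_enc = λ₁ = 1.17e-6 C/m.
By Gauss's law (flux through the curved wall only), E·2πrL = λ_enc L/ε₀.
E = |λ_enc|/(2πε₀r) = (1.17e-6)/(2π·8.85×10^-12·0.0117) = 1.80×10^6 N/C.

E = 1.80×10^6 N/C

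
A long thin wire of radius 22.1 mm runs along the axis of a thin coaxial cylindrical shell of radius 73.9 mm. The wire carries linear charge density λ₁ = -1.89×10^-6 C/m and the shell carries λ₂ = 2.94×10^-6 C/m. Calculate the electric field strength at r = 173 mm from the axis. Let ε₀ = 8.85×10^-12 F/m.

Choose a coaxial cylinder of radius r = 173 mm (arbitrary length L) as the Gaussian surface (r > 73.9 mm, enclosing both).
λ_enc = λ₁ + λ₂ = (-1.89×10^-6) + (2.94e-6) = 1.05×10^-6 C/m.
Since E is radial and uniform over the curved surface, Φ = E·2πrL = Q_enc/ε₀ = λ_enc L/ε₀.
E = |λ_enc|/(2πε₀r) = (1.05×10^-6)/(2π·8.85×10^-12·0.173) = 1.09×10^5 N/C.

|E| = 1.09e5 N/C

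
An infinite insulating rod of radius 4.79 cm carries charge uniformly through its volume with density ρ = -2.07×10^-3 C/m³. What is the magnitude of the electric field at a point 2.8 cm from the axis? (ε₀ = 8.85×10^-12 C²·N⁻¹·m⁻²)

E ≈ 3.27×10^6 N/C

Take a coaxial cylindrical Gaussian surface of radius r = 2.8 cm and length L (r < R).
Enclosed charge per unit length: λ_enc = ρ·πr² = (-2.07×10^-3)π(0.028)² = -5.098×10^-6 C/m.
Gauss's law: E·2πrL = λ_enc L/ε₀.
E = |λ_enc|/(2πε₀r) = (5.098e-6)/(2π·8.85×10^-12·0.028) = 3.27e6 N/C.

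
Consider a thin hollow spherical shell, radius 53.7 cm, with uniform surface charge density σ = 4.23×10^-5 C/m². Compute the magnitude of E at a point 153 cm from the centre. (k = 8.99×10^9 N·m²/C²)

|E| ≈ 5.89×10^5 V/m

Use a concentric Gaussian sphere at r = 153 cm (r > 53.7 cm).
The entire shell is enclosed: Q_enc = σ·4πR² = (4.23×10^-5)·4π·(0.537)² = 1.533×10^-4 C.
Since E is radial and uniform over the Gaussian sphere, Φ = E·4πr² = Q_enc/ε₀.
E = k|Q_enc|/r² = (8.99×10^9)(1.533×10^-4)/(1.53)² = 5.89×10^5 N/C.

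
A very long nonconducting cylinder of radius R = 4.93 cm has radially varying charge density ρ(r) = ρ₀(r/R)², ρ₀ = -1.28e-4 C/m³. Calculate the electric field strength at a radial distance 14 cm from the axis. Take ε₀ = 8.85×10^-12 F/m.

Coaxial Gaussian cylinder, radius r = 14 cm, length L (r > R, full charge per length enclosed).
λ_enc = 2π ∫₀^R ρ₀(r'/R)^2 r' dr' = 2πρ₀R²/4 = -4.887×10^-7 C/m.
By Gauss's law (flux through the curved wall only), E·2πrL = λ_enc L/ε₀.
E = |λ_enc|/(2πε₀r) = (4.887×10^-7)/(2π·8.85×10^-12·0.14) = 6.28×10^4 N/C.

|E| = 6.28e4 N/C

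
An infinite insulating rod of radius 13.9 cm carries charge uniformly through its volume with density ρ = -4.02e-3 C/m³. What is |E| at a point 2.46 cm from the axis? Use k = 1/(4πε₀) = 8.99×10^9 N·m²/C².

5.59e6 N/C

Take a coaxial cylindrical Gaussian surface of radius r = 2.46 cm and length L (r < R).
Charge inside radius r per length L is ρ·πr²·L, so λ_enc = ρπr² = -7.643×10^-6 C/m.
Since E is radial and uniform over the curved surface, Φ = E·2πrL = Q_enc/ε₀ = λ_enc L/ε₀.
E = 2k|λ_enc|/r = 2(8.99×10^9)(7.643e-6)/(0.0246) = 5.59e6 N/C.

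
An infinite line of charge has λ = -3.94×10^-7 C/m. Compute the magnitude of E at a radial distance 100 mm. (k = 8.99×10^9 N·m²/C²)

By cylindrical symmetry E is radial; use a coaxial Gaussian cylinder of radius 100 mm and length L.
Q_enc = λL, so λ_enc = -3.94e-7 C/m.
By Gauss's law (flux through the curved wall only), E·2πrL = λ_enc L/ε₀.
E = 2k|λ_enc|/r = 2(8.99×10^9)(3.94e-7)/(0.1) = 7.08e4 N/C.

|E| = 7.08×10^4 V/m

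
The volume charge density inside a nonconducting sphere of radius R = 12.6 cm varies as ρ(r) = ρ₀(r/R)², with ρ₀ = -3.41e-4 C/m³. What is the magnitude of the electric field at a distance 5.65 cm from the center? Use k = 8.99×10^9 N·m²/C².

E ≈ 8.75×10^4 N/C

Use a concentric Gaussian sphere at r = 5.65 cm (r < R).
Integrate the density: Q_enc = 4π ∫₀^r ρ₀(r'/R)^2 r'² dr' = 4πρ₀ r^5/(5·R²) = -3.108×10^-8 C.
Applying ∮E·dA = Q_enc/ε₀ with Φ = E(4πr²):
E = k|Q_enc|/r² = (8.99×10^9)(3.108×10^-8)/(0.0565)² = 8.75e4 N/C.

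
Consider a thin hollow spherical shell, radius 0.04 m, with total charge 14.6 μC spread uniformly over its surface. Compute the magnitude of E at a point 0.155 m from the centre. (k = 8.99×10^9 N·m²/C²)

Take a concentric spherical Gaussian surface of radius r = 0.155 m (r > 0.04 m).
The entire shell is enclosed: Q_enc = 1.46×10^-5 C.
Gauss's law: E·4πr² = Q_enc/ε₀.
E = k|Q_enc|/r² = (8.99×10^9)(1.46×10^-5)/(0.155)² = 5.46×10^6 N/C.

|E| = 5.46×10^6 N/C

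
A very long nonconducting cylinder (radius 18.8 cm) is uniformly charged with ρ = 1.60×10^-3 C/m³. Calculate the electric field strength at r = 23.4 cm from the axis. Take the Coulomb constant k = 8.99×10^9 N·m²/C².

Choose a coaxial cylinder of radius r = 23.4 cm (arbitrary length L) as the Gaussian surface (r > 18.8 cm, full cross-section enclosed).
λ_enc = ρ·πR² = (1.60e-3)π(0.188)² = 1.777×10^-4 C/m.
Gauss's law: E·2πrL = λ_enc L/ε₀.
E = 2k|λ_enc|/r = 2(8.99×10^9)(1.777×10^-4)/(0.234) = 1.37×10^7 N/C.

|E| ≈ 1.37×10^7 V/m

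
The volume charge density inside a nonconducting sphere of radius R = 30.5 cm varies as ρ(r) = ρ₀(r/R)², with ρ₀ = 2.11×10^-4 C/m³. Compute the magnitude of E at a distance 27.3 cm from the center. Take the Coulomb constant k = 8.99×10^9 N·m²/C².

Take a concentric spherical Gaussian surface of radius r = 27.3 cm (r < R).
Integrate the density: Q_enc = 4π ∫₀^r ρ₀(r'/R)^2 r'² dr' = 4πρ₀ r^5/(5·R²) = 8.644×10^-6 C.
Gauss's law: E·4πr² = Q_enc/ε₀.
E = k|Q_enc|/r² = (8.99×10^9)(8.644×10^-6)/(0.273)² = 1.04×10^6 N/C.

|E| ≈ 1.04e6 N/C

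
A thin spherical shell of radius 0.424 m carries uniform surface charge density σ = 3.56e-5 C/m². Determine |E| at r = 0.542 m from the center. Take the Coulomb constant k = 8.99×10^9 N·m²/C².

Symmetry ⇒ E = E(r) r̂. Gaussian sphere of radius r = 0.542 m (r > 0.424 m).
The entire shell is enclosed: Q_enc = σ·4πR² = (3.56e-5)·4π·(0.424)² = 8.043e-5 C.
By Gauss's law, ∮E·dA = E·4πr² = Q_enc/ε₀.
E = k|Q_enc|/r² = (8.99×10^9)(8.043e-5)/(0.542)² = 2.46×10^6 N/C.

|E| = 2.46×10^6 N/C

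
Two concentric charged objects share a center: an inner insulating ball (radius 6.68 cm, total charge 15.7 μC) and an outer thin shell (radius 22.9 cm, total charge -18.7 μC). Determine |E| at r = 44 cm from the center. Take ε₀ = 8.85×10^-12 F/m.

By spherical symmetry E is radial; choose a Gaussian sphere of radius r = 44 cm (r > 22.9 cm, enclosing both).
Q_enc = (15.7 μC) + (-18.7 μC) = -3.00×10^-6 C.
By Gauss's law, ∮E·dA = E·4πr² = Q_enc/ε₀.
E = |Q_enc|/(4πε₀r²) = (3.00×10^-6)/(4π·8.85×10^-12·(0.44)²) = 1.39×10^5 N/C.

|E| ≈ 1.39×10^5 N/C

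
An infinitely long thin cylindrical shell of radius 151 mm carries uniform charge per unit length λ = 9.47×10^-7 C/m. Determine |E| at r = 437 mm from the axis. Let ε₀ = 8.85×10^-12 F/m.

Coaxial Gaussian cylinder, radius r = 437 mm, length L (r > 151 mm).
The full line charge is enclosed: λ_enc = 9.47×10^-7 C/m.
Applying ∮E·dA = Q_enc/ε₀ with the end caps contributing no flux:
E = |λ_enc|/(2πε₀r) = (9.47×10^-7)/(2π·8.85×10^-12·0.437) = 3.90e4 N/C.

E ≈ 3.90×10^4 N/C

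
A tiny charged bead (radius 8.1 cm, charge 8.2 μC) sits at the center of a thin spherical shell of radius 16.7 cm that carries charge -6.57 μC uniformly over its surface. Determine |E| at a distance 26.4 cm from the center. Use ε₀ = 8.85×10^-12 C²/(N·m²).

E = 2.10e5 V/m

Symmetry ⇒ E = E(r) r̂. Gaussian sphere of radius r = 26.4 cm (r > 16.7 cm, enclosing both).
Q_enc = (8.2 μC) + (-6.57 μC) = 1.63×10^-6 C.
By Gauss's law, ∮E·dA = E·4πr² = Q_enc/ε₀.
E = |Q_enc|/(4πε₀r²) = (1.63×10^-6)/(4π·8.85×10^-12·(0.264)²) = 2.10×10^5 N/C.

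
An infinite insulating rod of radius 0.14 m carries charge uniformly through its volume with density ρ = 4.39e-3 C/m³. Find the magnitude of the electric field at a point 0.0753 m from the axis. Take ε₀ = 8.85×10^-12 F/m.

E ≈ 1.87×10^7 N/C

By cylindrical symmetry E is radial; use a coaxial Gaussian cylinder of radius 0.0753 m and length L (r < R).
Enclosed charge per unit length: λ_enc = ρ·πr² = (4.39×10^-3)π(0.0753)² = 7.82×10^-5 C/m.
Gauss's law: E·2πrL = λ_enc L/ε₀.
E = |λ_enc|/(2πε₀r) = (7.82×10^-5)/(2π·8.85×10^-12·0.0753) = 1.87×10^7 N/C.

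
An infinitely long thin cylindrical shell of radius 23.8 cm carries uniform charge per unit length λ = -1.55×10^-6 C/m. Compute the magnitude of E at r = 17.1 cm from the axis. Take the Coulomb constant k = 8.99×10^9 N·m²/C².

Take a coaxial cylindrical Gaussian surface of radius r = 17.1 cm and length L (r < 23.8 cm, inside the shell).
No charge is enclosed, so Gauss's law gives E·2πrL = 0 ⇒ E = 0.

E = 0 (no enclosed charge)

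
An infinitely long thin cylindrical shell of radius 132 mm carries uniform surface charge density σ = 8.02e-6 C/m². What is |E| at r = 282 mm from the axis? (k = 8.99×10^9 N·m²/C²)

Coaxial Gaussian cylinder, radius r = 282 mm, length L (r > 132 mm).
The whole shell is enclosed: λ_enc = σ·2πR = (8.02e-6)·2π·(0.132) = 6.652×10^-6 C/m.
Applying ∮E·dA = Q_enc/ε₀ with the end caps contributing no flux:
E = 2k|λ_enc|/r = 2(8.99×10^9)(6.652×10^-6)/(0.282) = 4.24e5 N/C.

4.24×10^5 N/C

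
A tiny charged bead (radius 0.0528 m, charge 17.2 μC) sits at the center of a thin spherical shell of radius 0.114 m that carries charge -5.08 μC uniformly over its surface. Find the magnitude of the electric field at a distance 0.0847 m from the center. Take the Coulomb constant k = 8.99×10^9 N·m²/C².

Symmetry ⇒ E = E(r) r̂. Gaussian sphere of radius r = 0.0847 m (between the bodies, 0.0528 m < r < 0.114 m).
Only the inner charge is enclosed; the outer shell contributes nothing inside itself. Q_enc = 17.2 μC = 1.72e-5 C.
Since E is radial and uniform over the Gaussian sphere, Φ = E·4πr² = Q_enc/ε₀.
E = k|Q_enc|/r² = (8.99×10^9)(1.72×10^-5)/(0.0847)² = 2.16e7 N/C.

E ≈ 2.16×10^7 V/m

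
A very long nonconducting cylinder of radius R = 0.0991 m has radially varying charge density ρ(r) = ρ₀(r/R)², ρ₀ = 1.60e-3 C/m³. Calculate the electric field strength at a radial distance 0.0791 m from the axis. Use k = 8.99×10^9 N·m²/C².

E = 2.28e6 N/C

Take a coaxial cylindrical Gaussian surface of radius r = 0.0791 m and length L (r < R).
Integrating ρ over the cross-section to radius r: λ_enc = (2πρ₀/R²) ∫₀^r r'^3 dr' = 2πρ₀ r^4/(4·R²) = 1.002×10^-5 C/m.
Since E is radial and uniform over the curved surface, Φ = E·2πrL = Q_enc/ε₀ = λ_enc L/ε₀.
E = 2k|λ_enc|/r = 2(8.99×10^9)(1.002×10^-5)/(0.0791) = 2.28e6 N/C.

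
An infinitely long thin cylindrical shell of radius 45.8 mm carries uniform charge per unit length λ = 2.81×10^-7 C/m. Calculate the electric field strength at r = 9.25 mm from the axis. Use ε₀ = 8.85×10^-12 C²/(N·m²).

E = 0 (no enclosed charge)

By cylindrical symmetry E is radial; use a coaxial Gaussian cylinder of radius 9.25 mm and length L (r < 45.8 mm, inside the shell).
No charge is enclosed, so Gauss's law gives E·2πrL = 0 ⇒ E = 0.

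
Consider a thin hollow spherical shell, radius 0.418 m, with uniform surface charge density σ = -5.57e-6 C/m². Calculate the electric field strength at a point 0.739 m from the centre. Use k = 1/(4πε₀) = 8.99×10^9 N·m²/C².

Symmetry ⇒ E = E(r) r̂. Gaussian sphere of radius r = 0.739 m (r > 0.418 m).
The entire shell is enclosed: Q_enc = σ·4πR² = (-5.57e-6)·4π·(0.418)² = -1.223×10^-5 C.
Since E is radial and uniform over the Gaussian sphere, Φ = E·4πr² = Q_enc/ε₀.
E = k|Q_enc|/r² = (8.99×10^9)(1.223e-5)/(0.739)² = 2.01×10^5 N/C.

|E| ≈ 2.01e5 V/m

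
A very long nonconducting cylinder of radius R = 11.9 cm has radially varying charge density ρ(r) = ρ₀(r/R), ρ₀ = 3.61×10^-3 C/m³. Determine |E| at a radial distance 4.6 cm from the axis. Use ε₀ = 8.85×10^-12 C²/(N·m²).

Choose a coaxial cylinder of radius r = 4.6 cm (arbitrary length L) as the Gaussian surface (r < R).
λ_enc = ∫₀^r ρ(r')·2πr' dr' = (2πρ₀/R)·r^3/3 = 6.184×10^-6 C/m.
Gauss's law: E·2πrL = λ_enc L/ε₀.
E = |λ_enc|/(2πε₀r) = (6.184×10^-6)/(2π·8.85×10^-12·0.046) = 2.42×10^6 N/C.

|E| ≈ 2.42×10^6 V/m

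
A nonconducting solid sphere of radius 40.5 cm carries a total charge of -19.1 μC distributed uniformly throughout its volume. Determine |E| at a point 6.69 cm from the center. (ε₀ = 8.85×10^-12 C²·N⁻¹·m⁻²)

By spherical symmetry E is radial; choose a Gaussian sphere of radius r = 6.69 cm (r < R).
For a uniform sphere the enclosed fraction is (r/R)³, so Q_enc = (-19.1 μC)(0.0669/0.405)³ = -8.609×10^-8 C.
Since E is radial and uniform over the Gaussian sphere, Φ = E·4πr² = Q_enc/ε₀.
E = |Q_enc|/(4πε₀r²) = (8.609×10^-8)/(4π·8.85×10^-12·(0.0669)²) = 1.73e5 N/C.

|E| = 1.73×10^5 N/C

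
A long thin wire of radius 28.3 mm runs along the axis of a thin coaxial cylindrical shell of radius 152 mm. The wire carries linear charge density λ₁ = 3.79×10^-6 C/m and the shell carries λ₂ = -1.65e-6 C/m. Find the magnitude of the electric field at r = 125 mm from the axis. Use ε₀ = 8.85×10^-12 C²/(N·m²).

Choose a coaxial cylinder of radius r = 125 mm (arbitrary length L) as the Gaussian surface (between the conductors, 28.3 mm < r < 152 mm).
The shell at 152 mm lies outside the Gaussian surface, so λ_enc = λ₁ = 3.79×10^-6 C/m.
Applying ∮E·dA = Q_enc/ε₀ with the end caps contributing no flux:
E = |λ_enc|/(2πε₀r) = (3.79e-6)/(2π·8.85×10^-12·0.125) = 5.45e5 N/C.

5.45×10^5 N/C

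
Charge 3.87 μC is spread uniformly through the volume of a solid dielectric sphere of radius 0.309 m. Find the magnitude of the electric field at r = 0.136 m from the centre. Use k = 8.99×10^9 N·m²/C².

E = 1.60×10^5 N/C

By spherical symmetry E is radial; choose a Gaussian sphere of radius r = 0.136 m (r < R).
Only the charge within r is enclosed: Q_enc = Q·(r/R)³ = (3.87 μC)·(0.136 m/0.309 m)³ = 3.30×10^-7 C.
Applying ∮E·dA = Q_enc/ε₀ with Φ = E(4πr²):
E = k|Q_enc|/r² = (8.99×10^9)(3.30×10^-7)/(0.136)² = 1.60×10^5 N/C.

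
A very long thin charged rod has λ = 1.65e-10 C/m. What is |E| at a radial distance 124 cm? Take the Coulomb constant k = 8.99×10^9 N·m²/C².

|E| = 2.39 N/C

By cylindrical symmetry E is radial; use a coaxial Gaussian cylinder of radius 124 cm and length L.
Q_enc = λL, so λ_enc = 1.65e-10 C/m.
Gauss's law: E·2πrL = λ_enc L/ε₀.
E = 2k|λ_enc|/r = 2(8.99×10^9)(1.65×10^-10)/(1.24) = 2.39 N/C.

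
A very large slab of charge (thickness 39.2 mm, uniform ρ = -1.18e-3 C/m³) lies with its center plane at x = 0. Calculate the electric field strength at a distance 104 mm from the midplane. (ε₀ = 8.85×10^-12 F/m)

The point |x| = 104 mm lies outside the slab (half-thickness 0.0196 m). A symmetric pillbox spanning the full slab encloses Q_enc = ρ·d·A.
Flux = 2EA ⇒ E = |ρ|d/(2ε₀), independent of distance outside.
E = (1.18e-3)(0.0392)/(2·8.85×10^-12) = 2.61×10^6 N/C.

E = 2.61×10^6 N/C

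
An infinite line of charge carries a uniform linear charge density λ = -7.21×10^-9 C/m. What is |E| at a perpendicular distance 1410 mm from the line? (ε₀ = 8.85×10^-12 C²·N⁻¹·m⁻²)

Choose a coaxial cylinder of radius r = 1410 mm (arbitrary length L) as the Gaussian surface.
Q_enc = λL, so λ_enc = -7.21×10^-9 C/m.
Since E is radial and uniform over the curved surface, Φ = E·2πrL = Q_enc/ε₀ = λ_enc L/ε₀.
E = |λ_enc|/(2πε₀r) = (7.21×10^-9)/(2π·8.85×10^-12·1.41) = 92 N/C.

E ≈ 92 V/m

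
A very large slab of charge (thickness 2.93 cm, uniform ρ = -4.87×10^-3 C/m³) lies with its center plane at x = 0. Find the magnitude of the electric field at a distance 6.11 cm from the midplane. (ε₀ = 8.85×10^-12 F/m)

|E| ≈ 8.06×10^6 N/C

The point |x| = 6.11 cm lies outside the slab (half-thickness 0.01465 m). A symmetric pillbox spanning the full slab encloses Q_enc = ρ·d·A.
Flux = 2EA ⇒ E = |ρ|d/(2ε₀), independent of distance outside.
E = (4.87e-3)(0.0293)/(2·8.85×10^-12) = 8.06×10^6 N/C.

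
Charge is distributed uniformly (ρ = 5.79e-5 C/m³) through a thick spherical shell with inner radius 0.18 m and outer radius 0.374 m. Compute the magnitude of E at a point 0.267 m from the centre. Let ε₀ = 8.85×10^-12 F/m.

E = 4.04×10^5 N/C

Symmetry ⇒ E = E(r) r̂. Gaussian sphere of radius r = 0.267 m (within the shell material, 0.18 m < r < 0.374 m).
Only the shell between 0.18 m and r is enclosed: Q_enc = ρ·(4π/3)(r³ − a³) = (5.79×10^-5)·(4π/3)·((0.267)³ − (0.18)³) = 3.202×10^-6 C.
Since E is radial and uniform over the Gaussian sphere, Φ = E·4πr² = Q_enc/ε₀.
E = |Q_enc|/(4πε₀r²) = (3.202e-6)/(4π·8.85×10^-12·(0.267)²) = 4.04×10^5 N/C.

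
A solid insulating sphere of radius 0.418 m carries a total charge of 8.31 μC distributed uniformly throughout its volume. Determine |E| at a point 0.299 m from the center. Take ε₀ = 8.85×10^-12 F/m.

|E| ≈ 3.06e5 N/C

Symmetry ⇒ E = E(r) r̂. Gaussian sphere of radius r = 0.299 m (r < R).
For a uniform sphere the enclosed fraction is (r/R)³, so Q_enc = (8.31 μC)(0.299/0.418)³ = 3.041e-6 C.
Since E is radial and uniform over the Gaussian sphere, Φ = E·4πr² = Q_enc/ε₀.
E = |Q_enc|/(4πε₀r²) = (3.041×10^-6)/(4π·8.85×10^-12·(0.299)²) = 3.06×10^5 N/C.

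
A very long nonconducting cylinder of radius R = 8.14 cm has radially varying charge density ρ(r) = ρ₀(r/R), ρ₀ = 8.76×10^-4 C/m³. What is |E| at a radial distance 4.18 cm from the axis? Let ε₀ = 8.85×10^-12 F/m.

Take a coaxial cylindrical Gaussian surface of radius r = 4.18 cm and length L (r < R).
λ_enc = ∫₀^r ρ(r')·2πr' dr' = (2πρ₀/R)·r^3/3 = 1.646×10^-6 C/m.
By Gauss's law (flux through the curved wall only), E·2πrL = λ_enc L/ε₀.
E = |λ_enc|/(2πε₀r) = (1.646×10^-6)/(2π·8.85×10^-12·0.0418) = 7.08×10^5 N/C.

|E| ≈ 7.08×10^5 N/C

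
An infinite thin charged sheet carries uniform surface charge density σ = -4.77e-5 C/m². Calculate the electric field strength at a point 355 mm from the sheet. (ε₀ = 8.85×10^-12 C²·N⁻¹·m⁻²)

E = 2.69e6 N/C

The symmetry is planar: E is normal to the sheet and the same magnitude on both sides. Take a pillbox straddling the sheet with end-cap area A.
Only the two end caps contribute flux: Φ = 2EA. With Q_enc = σA, Gauss's law gives E = |σ|/(2ε₀).
E = |σ|/(2ε₀) = (4.77e-5)/(2·8.85×10^-12) = 2.69×10^6 N/C.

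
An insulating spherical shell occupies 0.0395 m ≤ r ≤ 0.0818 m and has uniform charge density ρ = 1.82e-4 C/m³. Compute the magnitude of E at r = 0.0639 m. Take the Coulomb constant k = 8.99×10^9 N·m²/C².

|E| ≈ 3.35e5 V/m

Take a concentric spherical Gaussian surface of radius r = 0.0639 m (within the shell material, 0.0395 m < r < 0.0818 m).
Enclosed charge is the volume from a to r: Q_enc = (4π/3)ρ(r³ − a³) = 1.519e-7 C.
Since E is radial and uniform over the Gaussian sphere, Φ = E·4πr² = Q_enc/ε₀.
E = k|Q_enc|/r² = (8.99×10^9)(1.519e-7)/(0.0639)² = 3.35×10^5 N/C.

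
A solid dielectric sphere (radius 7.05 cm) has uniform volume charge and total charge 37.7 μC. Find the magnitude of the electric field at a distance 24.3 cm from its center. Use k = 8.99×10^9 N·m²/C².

By spherical symmetry E is radial; choose a Gaussian sphere of radius r = 24.3 cm (r > R, so the entire charge is enclosed).
Q_enc = 37.7 μC = 3.77×10^-5 C.
By Gauss's law, ∮E·dA = E·4πr² = Q_enc/ε₀.
E = k|Q_enc|/r² = (8.99×10^9)(3.77×10^-5)/(0.243)² = 5.74e6 N/C.

|E| ≈ 5.74×10^6 N/C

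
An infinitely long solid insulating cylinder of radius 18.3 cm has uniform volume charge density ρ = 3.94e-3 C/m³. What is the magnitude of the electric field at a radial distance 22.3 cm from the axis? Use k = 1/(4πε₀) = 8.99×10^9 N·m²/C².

Choose a coaxial cylinder of radius r = 22.3 cm (arbitrary length L) as the Gaussian surface (r > 18.3 cm, full cross-section enclosed).
λ_enc = ρ·πR² = (3.94e-3)π(0.183)² = 4.145×10^-4 C/m.
By Gauss's law (flux through the curved wall only), E·2πrL = λ_enc L/ε₀.
E = 2k|λ_enc|/r = 2(8.99×10^9)(4.145×10^-4)/(0.223) = 3.34×10^7 N/C.

E = 3.34×10^7 V/m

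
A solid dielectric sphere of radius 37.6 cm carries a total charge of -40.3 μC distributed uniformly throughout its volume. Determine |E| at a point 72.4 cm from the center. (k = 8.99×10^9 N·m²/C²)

Symmetry ⇒ E = E(r) r̂. Gaussian sphere of radius r = 72.4 cm (r > R, so the entire charge is enclosed).
Q_enc = -40.3 μC = -4.03e-5 C.
Since E is radial and uniform over the Gaussian sphere, Φ = E·4πr² = Q_enc/ε₀.
E = k|Q_enc|/r² = (8.99×10^9)(4.03e-5)/(0.724)² = 6.91×10^5 N/C.

6.91×10^5 N/C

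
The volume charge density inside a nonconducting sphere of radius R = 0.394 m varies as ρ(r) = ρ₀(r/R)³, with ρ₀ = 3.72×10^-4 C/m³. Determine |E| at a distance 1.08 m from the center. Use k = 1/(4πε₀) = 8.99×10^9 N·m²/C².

E ≈ 3.67×10^5 N/C

By spherical symmetry E is radial; choose a Gaussian sphere of radius r = 1.08 m (r > R, all charge enclosed).
Q_enc = 4π ∫₀^R ρ₀(r'/R)^3 r'² dr' = 4πρ₀R³/6 = 4.765×10^-5 C.
Since E is radial and uniform over the Gaussian sphere, Φ = E·4πr² = Q_enc/ε₀.
E = k|Q_enc|/r² = (8.99×10^9)(4.765e-5)/(1.08)² = 3.67e5 N/C.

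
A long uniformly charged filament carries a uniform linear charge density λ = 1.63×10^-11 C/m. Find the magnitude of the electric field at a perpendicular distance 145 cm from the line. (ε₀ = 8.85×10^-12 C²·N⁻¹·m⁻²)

0.202 N/C

Choose a coaxial cylinder of radius r = 145 cm (arbitrary length L) as the Gaussian surface.
Q_enc = λL, so λ_enc = 1.63×10^-11 C/m.
Applying ∮E·dA = Q_enc/ε₀ with the end caps contributing no flux:
E = |λ_enc|/(2πε₀r) = (1.63×10^-11)/(2π·8.85×10^-12·1.45) = 0.202 N/C.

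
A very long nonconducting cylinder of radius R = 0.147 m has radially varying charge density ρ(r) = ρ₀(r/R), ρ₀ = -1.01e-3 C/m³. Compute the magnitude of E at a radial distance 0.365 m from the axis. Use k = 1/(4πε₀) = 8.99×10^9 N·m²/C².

E = 2.25×10^6 N/C

Take a coaxial cylindrical Gaussian surface of radius r = 0.365 m and length L (r > R, full charge per length enclosed).
λ_enc = 2π ∫₀^R ρ₀(r'/R)^1 r' dr' = 2πρ₀R²/3 = -4.571×10^-5 C/m.
By Gauss's law (flux through the curved wall only), E·2πrL = λ_enc L/ε₀.
E = 2k|λ_enc|/r = 2(8.99×10^9)(4.571e-5)/(0.365) = 2.25×10^6 N/C.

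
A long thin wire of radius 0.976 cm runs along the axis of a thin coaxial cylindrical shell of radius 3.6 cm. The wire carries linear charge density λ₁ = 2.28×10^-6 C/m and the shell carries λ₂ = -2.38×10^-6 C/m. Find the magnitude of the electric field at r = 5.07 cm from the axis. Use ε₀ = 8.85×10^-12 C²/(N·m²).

Coaxial Gaussian cylinder, radius r = 5.07 cm, length L (r > 3.6 cm, enclosing both).
λ_enc = λ₁ + λ₂ = (2.28×10^-6) + (-2.38×10^-6) = -1.00×10^-7 C/m.
Gauss's law: E·2πrL = λ_enc L/ε₀.
E = |λ_enc|/(2πε₀r) = (1.00e-7)/(2π·8.85×10^-12·0.0507) = 3.55×10^4 N/C.

|E| = 3.55e4 V/m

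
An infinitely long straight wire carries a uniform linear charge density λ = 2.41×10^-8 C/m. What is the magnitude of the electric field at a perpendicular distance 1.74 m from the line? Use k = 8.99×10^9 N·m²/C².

|E| = 249 N/C

Choose a coaxial cylinder of radius r = 1.74 m (arbitrary length L) as the Gaussian surface.
Q_enc = λL, so λ_enc = 2.41×10^-8 C/m.
Applying ∮E·dA = Q_enc/ε₀ with the end caps contributing no flux:
E = 2k|λ_enc|/r = 2(8.99×10^9)(2.41×10^-8)/(1.74) = 249 N/C.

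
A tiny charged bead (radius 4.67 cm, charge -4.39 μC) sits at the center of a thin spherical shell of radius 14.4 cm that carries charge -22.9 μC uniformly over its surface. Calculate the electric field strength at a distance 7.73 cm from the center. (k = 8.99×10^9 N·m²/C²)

|E| ≈ 6.60×10^6 V/m

By spherical symmetry E is radial; choose a Gaussian sphere of radius r = 7.73 cm (between the bodies, 4.67 cm < r < 14.4 cm).
The shell at 14.4 cm lies outside the Gaussian surface, so Q_enc = -4.39 μC = -4.39e-6 C.
Since E is radial and uniform over the Gaussian sphere, Φ = E·4πr² = Q_enc/ε₀.
E = k|Q_enc|/r² = (8.99×10^9)(4.39×10^-6)/(0.0773)² = 6.60×10^6 N/C.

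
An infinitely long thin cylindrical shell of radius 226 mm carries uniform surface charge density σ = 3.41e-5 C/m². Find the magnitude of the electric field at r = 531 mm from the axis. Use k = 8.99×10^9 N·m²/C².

1.64e6 N/C

Coaxial Gaussian cylinder, radius r = 531 mm, length L (r > 226 mm).
The whole shell is enclosed: λ_enc = σ·2πR = (3.41×10^-5)·2π·(0.226) = 4.842×10^-5 C/m.
Gauss's law: E·2πrL = λ_enc L/ε₀.
E = 2k|λ_enc|/r = 2(8.99×10^9)(4.842×10^-5)/(0.531) = 1.64×10^6 N/C.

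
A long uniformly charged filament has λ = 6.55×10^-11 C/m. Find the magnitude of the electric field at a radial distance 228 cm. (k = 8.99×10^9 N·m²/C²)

E = 0.517 N/C

Coaxial Gaussian cylinder, radius r = 228 cm, length L.
Q_enc = λL, so λ_enc = 6.55×10^-11 C/m.
By Gauss's law (flux through the curved wall only), E·2πrL = λ_enc L/ε₀.
E = 2k|λ_enc|/r = 2(8.99×10^9)(6.55×10^-11)/(2.28) = 0.517 N/C.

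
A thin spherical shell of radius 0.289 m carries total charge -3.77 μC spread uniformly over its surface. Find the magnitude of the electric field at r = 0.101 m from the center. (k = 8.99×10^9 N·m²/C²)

Use a concentric Gaussian sphere at r = 0.101 m (inside the shell, r < 0.289 m).
All the charge is outside the Gaussian surface: Q_enc = 0, hence E = 0 everywhere inside the shell.

E = 0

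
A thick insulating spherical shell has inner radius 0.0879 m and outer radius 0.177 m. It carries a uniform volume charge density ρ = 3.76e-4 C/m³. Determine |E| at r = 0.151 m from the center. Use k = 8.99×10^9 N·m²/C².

Take a concentric spherical Gaussian surface of radius r = 0.151 m (within the shell material, 0.0879 m < r < 0.177 m).
Only the shell between 0.0879 m and r is enclosed: Q_enc = ρ·(4π/3)(r³ − a³) = (3.76e-4)·(4π/3)·((0.151)³ − (0.0879)³) = 4.353×10^-6 C.
Applying ∮E·dA = Q_enc/ε₀ with Φ = E(4πr²):
E = k|Q_enc|/r² = (8.99×10^9)(4.353e-6)/(0.151)² = 1.72×10^6 N/C.

|E| = 1.72×10^6 V/m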